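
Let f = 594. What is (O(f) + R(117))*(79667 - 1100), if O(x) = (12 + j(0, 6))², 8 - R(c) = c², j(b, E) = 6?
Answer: -1049419419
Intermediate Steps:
R(c) = 8 - c²
O(x) = 324 (O(x) = (12 + 6)² = 18² = 324)
(O(f) + R(117))*(79667 - 1100) = (324 + (8 - 1*117²))*(79667 - 1100) = (324 + (8 - 1*13689))*78567 = (324 + (8 - 13689))*78567 = (324 - 13681)*78567 = -13357*78567 = -1049419419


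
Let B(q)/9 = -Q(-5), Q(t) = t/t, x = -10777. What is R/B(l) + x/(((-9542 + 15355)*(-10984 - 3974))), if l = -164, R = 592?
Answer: -5719423175/86950854 ≈ -65.778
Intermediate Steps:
Q(t) = 1
B(q) = -9 (B(q) = 9*(-1*1) = 9*(-1) = -9)
R/B(l) + x/(((-9542 + 15355)*(-10984 - 3974))) = 592/(-9) - 10777*1/((-10984 - 3974)*(-9542 + 15355)) = 592*(-⅑) - 10777/(5813*(-14958)) = -592/9 - 10777/(-86950854) = -592/9 - 10777*(-1/86950854) = -592/9 + 10777/86950854 = -5719423175/86950854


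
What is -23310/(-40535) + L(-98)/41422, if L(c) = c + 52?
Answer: 96368221/167904077 ≈ 0.57395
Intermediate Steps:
L(c) = 52 + c
-23310/(-40535) + L(-98)/41422 = -23310/(-40535) + (52 - 98)/41422 = -23310*(-1/40535) - 46*1/41422 = 4662/8107 - 23/20711 = 96368221/167904077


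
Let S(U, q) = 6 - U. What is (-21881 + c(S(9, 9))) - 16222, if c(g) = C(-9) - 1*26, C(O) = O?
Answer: -38138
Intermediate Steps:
c(g) = -35 (c(g) = -9 - 1*26 = -9 - 26 = -35)
(-21881 + c(S(9, 9))) - 16222 = (-21881 - 35) - 16222 = -21916 - 16222 = -38138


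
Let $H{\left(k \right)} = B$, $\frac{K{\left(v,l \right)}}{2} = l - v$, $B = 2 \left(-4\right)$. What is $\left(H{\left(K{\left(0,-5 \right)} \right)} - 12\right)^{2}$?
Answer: $400$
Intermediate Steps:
$B = -8$
$K{\left(v,l \right)} = - 2 v + 2 l$ ($K{\left(v,l \right)} = 2 \left(l - v\right) = - 2 v + 2 l$)
$H{\left(k \right)} = -8$
$\left(H{\left(K{\left(0,-5 \right)} \right)} - 12\right)^{2} = \left(-8 - 12\right)^{2} = \left(-20\right)^{2} = 400$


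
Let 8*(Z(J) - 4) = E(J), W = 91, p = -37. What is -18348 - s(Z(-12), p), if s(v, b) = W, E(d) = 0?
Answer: -18439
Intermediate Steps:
Z(J) = 4 (Z(J) = 4 + (⅛)*0 = 4 + 0 = 4)
s(v, b) = 91
-18348 - s(Z(-12), p) = -18348 - 1*91 = -18348 - 91 = -18439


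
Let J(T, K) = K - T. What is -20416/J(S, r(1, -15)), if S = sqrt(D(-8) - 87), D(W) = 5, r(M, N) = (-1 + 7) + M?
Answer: -142912/131 - 20416*I*sqrt(82)/131 ≈ -1090.9 - 1411.3*I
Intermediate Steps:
r(M, N) = 6 + M
S = I*sqrt(82) (S = sqrt(5 - 87) = sqrt(-82) = I*sqrt(82) ≈ 9.0554*I)
-20416/J(S, r(1, -15)) = -20416/((6 + 1) - I*sqrt(82)) = -20416/(7 - I*sqrt(82))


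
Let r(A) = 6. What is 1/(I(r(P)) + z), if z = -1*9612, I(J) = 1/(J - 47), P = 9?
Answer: -41/394093 ≈ -0.00010404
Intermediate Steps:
I(J) = 1/(-47 + J)
z = -9612
1/(I(r(P)) + z) = 1/(1/(-47 + 6) - 9612) = 1/(1/(-41) - 9612) = 1/(-1/41 - 9612) = 1/(-394093/41) = -41/394093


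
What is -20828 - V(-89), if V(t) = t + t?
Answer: -20650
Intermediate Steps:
V(t) = 2*t
-20828 - V(-89) = -20828 - 2*(-89) = -20828 - 1*(-178) = -20828 + 178 = -20650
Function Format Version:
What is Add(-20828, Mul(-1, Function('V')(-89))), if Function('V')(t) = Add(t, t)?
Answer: -20650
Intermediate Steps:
Function('V')(t) = Mul(2, t)
Add(-20828, Mul(-1, Function('V')(-89))) = Add(-20828, Mul(-1, Mul(2, -89))) = Add(-20828, Mul(-1, -178)) = Add(-20828, 178) = -20650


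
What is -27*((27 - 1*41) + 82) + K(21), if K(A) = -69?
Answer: -1905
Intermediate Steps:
-27*((27 - 1*41) + 82) + K(21) = -27*((27 - 1*41) + 82) - 69 = -27*((27 - 41) + 82) - 69 = -27*(-14 + 82) - 69 = -27*68 - 69 = -1836 - 69 = -1905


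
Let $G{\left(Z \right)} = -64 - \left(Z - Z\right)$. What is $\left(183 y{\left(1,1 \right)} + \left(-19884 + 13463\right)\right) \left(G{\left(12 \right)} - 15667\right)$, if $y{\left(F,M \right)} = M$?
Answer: $98129978$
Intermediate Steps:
$G{\left(Z \right)} = -64$ ($G{\left(Z \right)} = -64 - 0 = -64 + 0 = -64$)
$\left(183 y{\left(1,1 \right)} + \left(-19884 + 13463\right)\right) \left(G{\left(12 \right)} - 15667\right) = \left(183 \cdot 1 + \left(-19884 + 13463\right)\right) \left(-64 - 15667\right) = \left(183 - 6421\right) \left(-15731\right) = \left(-6238\right) \left(-15731\right) = 98129978$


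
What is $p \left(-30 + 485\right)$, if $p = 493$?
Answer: $224315$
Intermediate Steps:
$p \left(-30 + 485\right) = 493 \left(-30 + 485\right) = 493 \cdot 455 = 224315$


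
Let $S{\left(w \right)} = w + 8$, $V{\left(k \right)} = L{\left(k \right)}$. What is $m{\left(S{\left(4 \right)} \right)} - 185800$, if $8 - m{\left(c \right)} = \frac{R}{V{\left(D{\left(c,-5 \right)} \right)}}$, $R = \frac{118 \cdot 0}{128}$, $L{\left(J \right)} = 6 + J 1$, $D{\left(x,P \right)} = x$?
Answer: $-185792$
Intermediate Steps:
$L{\left(J \right)} = 6 + J$
$V{\left(k \right)} = 6 + k$
$R = 0$ ($R = 0 \cdot \frac{1}{128} = 0$)
$S{\left(w \right)} = 8 + w$
$m{\left(c \right)} = 8$ ($m{\left(c \right)} = 8 - \frac{0}{6 + c} = 8 - 0 = 8 + 0 = 8$)
$m{\left(S{\left(4 \right)} \right)} - 185800 = 8 - 185800 = -185792$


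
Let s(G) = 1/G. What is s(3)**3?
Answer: 1/27 ≈ 0.037037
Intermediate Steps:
s(3)**3 = (1/3)**3 = 1/27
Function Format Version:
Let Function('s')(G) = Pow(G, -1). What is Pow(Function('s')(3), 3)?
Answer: Rational(1, 27) ≈ 0.037037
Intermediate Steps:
Pow(Function('s')(3), 3) = Pow(Pow(3, -1), 3) = Pow(Rational(1, 3), 3) = Rational(1, 27)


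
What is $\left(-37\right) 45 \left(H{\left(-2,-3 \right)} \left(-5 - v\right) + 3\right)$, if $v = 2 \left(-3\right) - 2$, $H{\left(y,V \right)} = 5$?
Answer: $-29970$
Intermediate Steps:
$v = -8$ ($v = -6 - 2 = -8$)
$\left(-37\right) 45 \left(H{\left(-2,-3 \right)} \left(-5 - v\right) + 3\right) = \left(-37\right) 45 \left(5 \left(-5 - -8\right) + 3\right) = - 1665 \left(5 \left(-5 + 8\right) + 3\right) = - 1665 \left(5 \cdot 3 + 3\right) = - 1665 \left(15 + 3\right) = \left(-1665\right) 18 = -29970$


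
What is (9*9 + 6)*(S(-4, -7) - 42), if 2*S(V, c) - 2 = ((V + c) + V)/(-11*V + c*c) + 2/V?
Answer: -445875/124 ≈ -3595.8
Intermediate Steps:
S(V, c) = 1 + 1/V + (c + 2*V)/(2*(c**2 - 11*V)) (S(V, c) = 1 + (((V + c) + V)/(-11*V + c*c) + 2/V)/2 = 1 + ((c + 2*V)/(-11*V + c**2) + 2/V)/2 = 1 + ((c + 2*V)/(c**2 - 11*V) + 2/V)/2 = 1 + (2/V + (c + 2*V)/(c**2 - 11*V))/2 = 1 + (1/V + (c + 2*V)/(2*(c**2 - 11*V))) = 1 + 1/V + (c + 2*V)/(2*(c**2 - 11*V)))
(9*9 + 6)*(S(-4, -7) - 42) = (9*9 + 6)*((-1*(-7)**2 + 10*(-4)**2 + 11*(-4) - 1*(-4)*(-7)**2 - 1/2*(-4)*(-7))/((-4)*(-1*(-7)**2 + 11*(-4))) - 42) = (81 + 6)*(-(-1*49 + 10*16 - 44 - 1*(-4)*49 - 14)/(4*(-1*49 - 44)) - 42) = 87*(-(-49 + 160 - 44 + 196 - 14)/(4*(-49 - 44)) - 42) = 87*(-1/4*249/(-93) - 42) = 87*(-1/4*(-1/93)*249 - 42) = 87*(83/124 - 42) = 87*(-5125/124) = -445875/124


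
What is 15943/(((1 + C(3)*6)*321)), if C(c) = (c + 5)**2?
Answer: 149/1155 ≈ 0.12900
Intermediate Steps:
C(c) = (5 + c)**2
15943/(((1 + C(3)*6)*321)) = 15943/(((1 + (5 + 3)**2*6)*321)) = 15943/(((1 + 8**2*6)*321)) = 15943/(((1 + 64*6)*321)) = 15943/(((1 + 384)*321)) = 15943/((385*321)) = 15943/123585 = 15943*(1/123585) = 149/1155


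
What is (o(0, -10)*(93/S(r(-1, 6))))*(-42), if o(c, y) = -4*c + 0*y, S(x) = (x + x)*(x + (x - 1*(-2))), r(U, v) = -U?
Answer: 0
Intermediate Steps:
S(x) = 2*x*(2 + 2*x) (S(x) = (2*x)*(x + (x + 2)) = (2*x)*(x + (2 + x)) = (2*x)*(2 + 2*x) = 2*x*(2 + 2*x))
o(c, y) = -4*c (o(c, y) = -4*c + 0 = -4*c)
(o(0, -10)*(93/S(r(-1, 6))))*(-42) = ((-4*0)*(93/((4*(-1*(-1))*(1 - 1*(-1))))))*(-42) = (0*(93/((4*1*(1 + 1)))))*(-42) = (0*(93/((4*1*2))))*(-42) = (0*(93/8))*(-42) = 0*(-42) = 0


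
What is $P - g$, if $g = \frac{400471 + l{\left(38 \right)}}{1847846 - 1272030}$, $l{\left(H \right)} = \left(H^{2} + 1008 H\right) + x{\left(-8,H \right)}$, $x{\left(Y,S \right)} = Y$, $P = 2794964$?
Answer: $\frac{1609384550413}{575816} \approx 2.795 \cdot 10^{6}$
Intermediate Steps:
$l{\left(H \right)} = -8 + H^{2} + 1008 H$ ($l{\left(H \right)} = \left(H^{2} + 1008 H\right) - 8 = -8 + H^{2} + 1008 H$)
$g = \frac{440211}{575816}$ ($g = \frac{400471 + \left(-8 + 38^{2} + 1008 \cdot 38\right)}{1847846 - 1272030} = \frac{400471 + \left(-8 + 1444 + 38304\right)}{575816} = \left(400471 + 39740\right) \frac{1}{575816} = 440211 \cdot \frac{1}{575816} = \frac{440211}{575816} \approx 0.7645$)
$P - g = 2794964 - \frac{440211}{575816} = \frac{1609384550413}{575816}$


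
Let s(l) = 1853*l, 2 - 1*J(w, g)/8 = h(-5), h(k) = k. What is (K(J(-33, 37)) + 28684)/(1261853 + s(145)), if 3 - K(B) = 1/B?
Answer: 1606471/85710128 ≈ 0.018743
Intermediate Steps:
J(w, g) = 56 (J(w, g) = 16 - 8*(-5) = 16 + 40 = 56)
K(B) = 3 - 1/B
(K(J(-33, 37)) + 28684)/(1261853 + s(145)) = ((3 - 1/56) + 28684)/(1261853 + 1853*145) = ((3 - 1*1/56) + 28684)/(1261853 + 268685) = ((3 - 1/56) + 28684)/1530538 = (167/56 + 28684)*(1/1530538) = (1606471/56)*(1/1530538) = 1606471/85710128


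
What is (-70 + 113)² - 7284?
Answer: -5435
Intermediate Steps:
(-70 + 113)² - 7284 = 43² - 7284 = 1849 - 7284 = -5435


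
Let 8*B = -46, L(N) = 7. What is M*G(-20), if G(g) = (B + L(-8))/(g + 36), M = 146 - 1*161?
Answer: -75/64 ≈ -1.1719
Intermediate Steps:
B = -23/4 (B = (⅛)*(-46) = -23/4 ≈ -5.7500)
M = -15 (M = 146 - 161 = -15)
G(g) = 5/(4*(36 + g)) (G(g) = (-23/4 + 7)/(g + 36) = 5/(4*(36 + g)))
M*G(-20) = -75/(4*(36 - 20)) = -75/(4*16) = -15*5/64 = -75/64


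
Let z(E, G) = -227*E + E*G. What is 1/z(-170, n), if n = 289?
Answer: -1/10540 ≈ -9.4877e-5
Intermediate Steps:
1/z(-170, n) = 1/(-170*(-227 + 289)) = 1/(-170*62) = 1/(-10540) = -1/10540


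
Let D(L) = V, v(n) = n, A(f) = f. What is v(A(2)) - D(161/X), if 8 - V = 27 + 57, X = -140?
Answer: 78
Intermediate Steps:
V = -76 (V = 8 - (27 + 57) = 8 - 1*84 = 8 - 84 = -76)
D(L) = -76
v(A(2)) - D(161/X) = 2 - 1*(-76) = 2 + 76 = 78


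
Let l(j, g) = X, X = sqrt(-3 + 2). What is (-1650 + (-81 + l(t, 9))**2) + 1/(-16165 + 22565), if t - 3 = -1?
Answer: 31424001/6400 - 162*I ≈ 4910.0 - 162.0*I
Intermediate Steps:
t = 2 (t = 3 - 1 = 2)
X = I (X = sqrt(-1) = I ≈ 1.0*I)
l(j, g) = I
(-1650 + (-81 + l(t, 9))**2) + 1/(-16165 + 22565) = (-1650 + (-81 + I)**2) + 1/(-16165 + 22565) = (-1650 + (-81 + I)**2) + 1/6400 = -10559999/6400 + (-81 + I)**2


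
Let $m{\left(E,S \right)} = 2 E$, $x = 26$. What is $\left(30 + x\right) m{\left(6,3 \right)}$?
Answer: $672$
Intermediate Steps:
$\left(30 + x\right) m{\left(6,3 \right)} = \left(30 + 26\right) 2 \cdot 6 = 56 \cdot 12 = 672$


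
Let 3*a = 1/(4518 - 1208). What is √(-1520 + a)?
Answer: I*√149879438070/9930 ≈ 38.987*I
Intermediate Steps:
a = 1/9930 (a = 1/(3*(4518 - 1208)) = (⅓)/3310 = (⅓)*(1/3310) = 1/9930 ≈ 0.00010070)
√(-1520 + a) = √(-1520 + 1/9930) = √(-15093599/9930) = I*√149879438070/9930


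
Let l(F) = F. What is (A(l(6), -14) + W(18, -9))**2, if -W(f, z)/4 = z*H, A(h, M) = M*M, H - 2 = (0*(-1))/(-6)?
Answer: 71824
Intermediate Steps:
H = 2 (H = 2 + (0*(-1))/(-6) = 2 + 0*(-1/6) = 2 + 0 = 2)
A(h, M) = M**2
W(f, z) = -8*z (W(f, z) = -4*z*2 = -8*z)
(A(l(6), -14) + W(18, -9))**2 = ((-14)**2 - 8*(-9))**2 = (196 + 72)**2 = 268**2 = 71824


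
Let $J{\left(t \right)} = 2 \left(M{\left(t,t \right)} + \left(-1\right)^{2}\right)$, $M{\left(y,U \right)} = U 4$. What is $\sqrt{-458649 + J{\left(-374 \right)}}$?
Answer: $i \sqrt{461639} \approx 679.44 i$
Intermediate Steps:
$M{\left(y,U \right)} = 4 U$
$J{\left(t \right)} = 2 + 8 t$ ($J{\left(t \right)} = 2 \left(4 t + \left(-1\right)^{2}\right) = 2 \left(4 t + 1\right) = 2 \left(1 + 4 t\right) = 2 + 8 t$)
$\sqrt{-458649 + J{\left(-374 \right)}} = \sqrt{-458649 + \left(2 + 8 \left(-374\right)\right)} = \sqrt{-458649 + \left(2 - 2992\right)} = \sqrt{-458649 - 2990} = \sqrt{-461639} = i \sqrt{461639}$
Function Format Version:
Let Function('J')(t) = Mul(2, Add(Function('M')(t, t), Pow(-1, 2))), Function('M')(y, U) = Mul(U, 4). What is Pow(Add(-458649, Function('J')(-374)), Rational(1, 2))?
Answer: Mul(I, Pow(461639, Rational(1, 2))) ≈ Mul(679.44, I)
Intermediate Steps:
Function('M')(y, U) = Mul(4, U)
Function('J')(t) = Add(2, Mul(8, t)) (Function('J')(t) = Mul(2, Add(Mul(4, t), Pow(-1, 2))) = Mul(2, Add(Mul(4, t), 1)) = Mul(2, Add(1, Mul(4, t))) = Add(2, Mul(8, t)))
Pow(Add(-458649, Function('J')(-374)), Rational(1, 2)) = Pow(Add(-458649, Add(2, Mul(8, -374))), Rational(1, 2)) = Pow(Add(-458649, Add(2, -2992)), Rational(1, 2)) = Pow(Add(-458649, -2990), Rational(1, 2)) = Pow(-461639, Rational(1, 2)) = Mul(I, Pow(461639, Rational(1, 2)))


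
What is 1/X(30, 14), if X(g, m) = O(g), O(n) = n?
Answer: 1/30 ≈ 0.033333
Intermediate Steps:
X(g, m) = g
1/X(30, 14) = 1/30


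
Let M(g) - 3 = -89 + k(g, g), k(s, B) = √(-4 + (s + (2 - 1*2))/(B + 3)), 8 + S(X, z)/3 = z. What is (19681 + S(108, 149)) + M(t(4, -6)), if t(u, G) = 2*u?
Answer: 20018 + 6*I*√11/11 ≈ 20018.0 + 1.8091*I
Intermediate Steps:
S(X, z) = -24 + 3*z
k(s, B) = √(-4 + s/(3 + B)) (k(s, B) = √(-4 + (s + (2 - 2))/(3 + B)) = √(-4 + (s + 0)/(3 + B)) = √(-4 + s/(3 + B)))
M(g) = -86 + √((-12 - 3*g)/(3 + g)) (M(g) = 3 + (-89 + √((-12 + g - 4*g)/(3 + g))) = 3 + (-89 + √((-12 - 3*g)/(3 + g))) = -86 + √((-12 - 3*g)/(3 + g)))
(19681 + S(108, 149)) + M(t(4, -6)) = (19681 + (-24 + 3*149)) + (-86 + √3*√((-4 - 2*4)/(3 + 2*4))) = (19681 + (-24 + 447)) + (-86 + √3*√((-4 - 1*8)/(3 + 8))) = (19681 + 423) + (-86 + √3*√((-4 - 8)/11)) = 20104 + (-86 + √3*√((1/11)*(-12))) = 20104 + (-86 + √3*√(-12/11)) = 20104 + (-86 + √3*(2*I*√33/11)) = 20104 + (-86 + 6*I*√11/11) = 20018 + 6*I*√11/11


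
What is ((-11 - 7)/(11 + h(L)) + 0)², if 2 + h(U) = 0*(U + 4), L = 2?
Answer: 4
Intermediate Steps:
h(U) = -2 (h(U) = -2 + 0*(U + 4) = -2 + 0*(4 + U) = -2 + 0 = -2)
((-11 - 7)/(11 + h(L)) + 0)² = ((-11 - 7)/(11 - 2) + 0)² = (-18/9 + 0)² = (-18*⅑ + 0)² = (-2 + 0)² = (-2)² = 4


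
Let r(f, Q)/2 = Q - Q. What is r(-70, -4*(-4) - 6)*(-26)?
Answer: 0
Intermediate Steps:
r(f, Q) = 0 (r(f, Q) = 2*(Q - Q) = 2*0 = 0)
r(-70, -4*(-4) - 6)*(-26) = 0*(-26) = 0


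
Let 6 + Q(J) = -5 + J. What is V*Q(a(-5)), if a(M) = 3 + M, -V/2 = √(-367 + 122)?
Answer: 182*I*√5 ≈ 406.96*I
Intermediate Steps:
V = -14*I*√5 (V = -2*√(-367 + 122) = -14*I*√5 ≈ -31.305*I)
Q(J) = -11 + J (Q(J) = -6 + (-5 + J) = -11 + J)
V*Q(a(-5)) = (-14*I*√5)*(-11 + (3 - 5)) = (-14*I*√5)*(-11 - 2) = -14*I*√5*(-13) = 182*I*√5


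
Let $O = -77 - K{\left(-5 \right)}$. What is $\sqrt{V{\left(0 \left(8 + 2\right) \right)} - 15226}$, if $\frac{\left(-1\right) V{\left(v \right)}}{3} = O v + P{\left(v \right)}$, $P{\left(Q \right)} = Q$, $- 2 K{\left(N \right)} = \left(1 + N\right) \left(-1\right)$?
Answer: $i \sqrt{15226} \approx 123.39 i$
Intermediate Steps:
$K{\left(N \right)} = \frac{1}{2} + \frac{N}{2}$ ($K{\left(N \right)} = - \frac{\left(1 + N\right) \left(-1\right)}{2} = - \frac{-1 - N}{2} = \frac{1}{2} + \frac{N}{2}$)
$O = -75$ ($O = -77 - \left(\frac{1}{2} + \frac{1}{2} \left(-5\right)\right) = -77 - \left(\frac{1}{2} - \frac{5}{2}\right) = -77 - -2 = -77 + 2 = -75$)
$V{\left(v \right)} = 222 v$ ($V{\left(v \right)} = - 3 \left(- 75 v + v\right) = - 3 \left(- 74 v\right) = 222 v$)
$\sqrt{V{\left(0 \left(8 + 2\right) \right)} - 15226} = \sqrt{222 \cdot 0 \left(8 + 2\right) - 15226} = \sqrt{222 \cdot 0 \cdot 10 - 15226} = \sqrt{222 \cdot 0 - 15226} = \sqrt{0 - 15226} = \sqrt{-15226} = i \sqrt{15226}$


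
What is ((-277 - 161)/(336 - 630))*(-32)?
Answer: -2336/49 ≈ -47.673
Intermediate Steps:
((-277 - 161)/(336 - 630))*(-32) = -438/(-294)*(-32) = -438*(-1/294)*(-32) = (73/49)*(-32) = -2336/49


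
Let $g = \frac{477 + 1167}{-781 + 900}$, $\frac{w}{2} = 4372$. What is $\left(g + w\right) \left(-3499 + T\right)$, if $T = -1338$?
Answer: $- \frac{720146380}{17} \approx -4.2362 \cdot 10^{7}$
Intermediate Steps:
$w = 8744$ ($w = 2 \cdot 4372 = 8744$)
$g = \frac{1644}{119} \approx 13.815$
$\left(g + w\right) \left(-3499 + T\right) = \left(\frac{1644}{119} + 8744\right) \left(-3499 - 1338\right) = \frac{1042180}{119} \left(-4837\right) = - \frac{720146380}{17}$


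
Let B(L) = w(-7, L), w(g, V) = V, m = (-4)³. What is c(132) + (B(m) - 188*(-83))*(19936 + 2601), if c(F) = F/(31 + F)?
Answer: 57086671872/163 ≈ 3.5022e+8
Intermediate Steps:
m = -64
c(F) = F/(31 + F)
B(L) = L
c(132) + (B(m) - 188*(-83))*(19936 + 2601) = 132/(31 + 132) + (-64 - 188*(-83))*(19936 + 2601) = 132/163 + (-64 + 15604)*22537 = 132*(1/163) + 15540*22537 = 132/163 + 350224980 = 57086671872/163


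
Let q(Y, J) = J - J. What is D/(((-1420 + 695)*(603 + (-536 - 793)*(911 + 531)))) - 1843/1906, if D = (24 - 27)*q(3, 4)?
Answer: -1843/1906 ≈ -0.96695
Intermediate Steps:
q(Y, J) = 0
D = 0 (D = (24 - 27)*0 = -3*0 = 0)
D/(((-1420 + 695)*(603 + (-536 - 793)*(911 + 531)))) - 1843/1906 = 0/(((-1420 + 695)*(603 + (-536 - 793)*(911 + 531)))) - 1843/1906 = 0/((-725*(603 - 1329*1442))) - 1843*1/1906 = 0/((-725*(603 - 1916418))) - 1843/1906 = 0/((-725*(-1915815))) - 1843/1906 = 0/1388965875 - 1843/1906 = 0*(1/1388965875) - 1843/1906 = 0 - 1843/1906 = -1843/1906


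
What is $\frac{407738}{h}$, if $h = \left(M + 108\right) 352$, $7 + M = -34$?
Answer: $\frac{203869}{11792} \approx 17.289$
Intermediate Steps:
$M = -41$ ($M = -7 - 34 = -41$)
$h = 23584$ ($h = \left(-41 + 108\right) 352 = 67 \cdot 352 = 23584$)
$\frac{407738}{h} = \frac{407738}{23584} = 407738 \cdot \frac{1}{23584} = \frac{203869}{11792}$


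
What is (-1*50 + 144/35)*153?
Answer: -245718/35 ≈ -7020.5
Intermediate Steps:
(-1*50 + 144/35)*153 = (-50 + 144*(1/35))*153 = (-50 + 144/35)*153 = -1606/35*153 = -245718/35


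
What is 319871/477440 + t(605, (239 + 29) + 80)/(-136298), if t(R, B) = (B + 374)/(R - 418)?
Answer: 4076219845833/6084429950720 ≈ 0.66994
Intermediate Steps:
t(R, B) = (374 + B)/(-418 + R)
319871/477440 + t(605, (239 + 29) + 80)/(-136298) = 319871/477440 + ((374 + ((239 + 29) + 80))/(-418 + 605))/(-136298) = 319871*(1/477440) + ((374 + (268 + 80))/187)*(-1/136298) = 319871/477440 + ((374 + 348)/187)*(-1/136298) = 319871/477440 + ((1/187)*722)*(-1/136298) = 319871/477440 + (722/187)*(-1/136298) = 319871/477440 - 361/12743863 = 4076219845833/6084429950720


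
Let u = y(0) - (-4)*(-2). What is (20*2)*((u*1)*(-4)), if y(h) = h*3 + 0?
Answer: 1280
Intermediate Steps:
y(h) = 3*h (y(h) = 3*h + 0 = 3*h)
u = -8 (u = 3*0 - (-4)*(-2) = 0 - 4*2 = 0 - 8 = -8)
(20*2)*((u*1)*(-4)) = (20*2)*(-8*1*(-4)) = 40*(-8*(-4)) = 40*32 = 1280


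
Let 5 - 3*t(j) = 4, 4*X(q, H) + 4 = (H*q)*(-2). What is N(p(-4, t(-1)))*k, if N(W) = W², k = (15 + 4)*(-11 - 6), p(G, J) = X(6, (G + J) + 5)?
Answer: -8075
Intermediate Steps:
X(q, H) = -1 - H*q/2 (X(q, H) = -1 + ((H*q)*(-2))/4 = -1 + (-2*H*q)/4 = -1 - H*q/2)
t(j) = ⅓ (t(j) = 5/3 - ⅓*4 = 5/3 - 4/3 = ⅓)
p(G, J) = -16 - 3*G - 3*J (p(G, J) = -1 - ½*((G + J) + 5)*6 = -1 - ½*(5 + G + J)*6 = -1 + (-15 - 3*G - 3*J) = -16 - 3*G - 3*J)
k = -323 (k = 19*(-17) = -323)
N(p(-4, t(-1)))*k = (-16 - 3*(-4) - 3*⅓)²*(-323) = (-16 + 12 - 1)²*(-323) = (-5)²*(-323) = 25*(-323) = -8075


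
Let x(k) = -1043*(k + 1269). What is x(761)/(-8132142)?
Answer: 1058645/4066071 ≈ 0.26036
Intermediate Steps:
x(k) = -1323567 - 1043*k (x(k) = -1043*(1269 + k) = -1323567 - 1043*k)
x(761)/(-8132142) = (-1323567 - 1043*761)/(-8132142) = (-1323567 - 793723)*(-1/8132142) = -2117290*(-1/8132142) = 1058645/4066071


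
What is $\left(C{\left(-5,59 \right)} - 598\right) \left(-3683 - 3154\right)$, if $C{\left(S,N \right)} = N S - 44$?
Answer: $6406269$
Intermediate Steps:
$C{\left(S,N \right)} = -44 + N S$
$\left(C{\left(-5,59 \right)} - 598\right) \left(-3683 - 3154\right) = \left(\left(-44 + 59 \left(-5\right)\right) - 598\right) \left(-3683 - 3154\right) = \left(\left(-44 - 295\right) - 598\right) \left(-6837\right) = \left(-339 - 598\right) \left(-6837\right) = \left(-937\right) \left(-6837\right) = 6406269$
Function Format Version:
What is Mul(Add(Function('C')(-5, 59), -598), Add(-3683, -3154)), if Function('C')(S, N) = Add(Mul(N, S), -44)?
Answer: 6406269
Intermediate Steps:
Function('C')(S, N) = Add(-44, Mul(N, S))
Mul(Add(Function('C')(-5, 59), -598), Add(-3683, -3154)) = Mul(Add(Add(-44, Mul(59, -5)), -598), Add(-3683, -3154)) = Mul(Add(Add(-44, -295), -598), -6837) = Mul(Add(-339, -598), -6837) = Mul(-937, -6837) = 6406269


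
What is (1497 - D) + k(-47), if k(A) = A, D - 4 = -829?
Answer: 2275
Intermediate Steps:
D = -825 (D = 4 - 829 = -825)
(1497 - D) + k(-47) = (1497 - 1*(-825)) - 47 = (1497 + 825) - 47 = 2322 - 47 = 2275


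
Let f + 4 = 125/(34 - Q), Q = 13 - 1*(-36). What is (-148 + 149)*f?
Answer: -37/3 ≈ -12.333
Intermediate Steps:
Q = 49 (Q = 13 + 36 = 49)
f = -37/3 (f = -4 + 125/(34 - 1*49) = -4 + 125/(34 - 49) = -4 + 125/(-15) = -4 + 125*(-1/15) = -4 - 25/3 = -37/3 ≈ -12.333)
(-148 + 149)*f = (-148 + 149)*(-37/3) = 1*(-37/3) = -37/3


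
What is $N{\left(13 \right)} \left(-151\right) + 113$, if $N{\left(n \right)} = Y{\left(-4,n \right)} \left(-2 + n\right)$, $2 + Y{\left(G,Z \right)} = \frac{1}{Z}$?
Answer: $\frac{42994}{13} \approx 3307.2$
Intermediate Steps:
$Y{\left(G,Z \right)} = -2 + \frac{1}{Z}$
$N{\left(n \right)} = \left(-2 + n\right) \left(-2 + \frac{1}{n}\right)$ ($N{\left(n \right)} = \left(-2 + \frac{1}{n}\right) \left(-2 + n\right) = \left(-2 + n\right) \left(-2 + \frac{1}{n}\right)$)
$N{\left(13 \right)} \left(-151\right) + 113 = \left(5 - 26 - \frac{2}{13}\right) \left(-151\right) + 113 = \left(- \frac{275}{13}\right) \left(-151\right) + 113 = \frac{41525}{13} + 113 = \frac{42994}{13}$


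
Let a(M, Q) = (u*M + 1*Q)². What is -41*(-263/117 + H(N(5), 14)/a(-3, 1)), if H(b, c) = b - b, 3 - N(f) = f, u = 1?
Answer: 10783/117 ≈ 92.162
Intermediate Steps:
N(f) = 3 - f
H(b, c) = 0
a(M, Q) = (M + Q)² (a(M, Q) = (1*M + 1*Q)² = (M + Q)²)
-41*(-263/117 + H(N(5), 14)/a(-3, 1)) = -41*(-263/117 + 0/((-3 + 1)²)) = -41*(-263*1/117 + 0/((-2)²)) = -41*(-263/117 + 0/4) = -41*(-263/117 + 0*(¼)) = -41*(-263/117 + 0) = -41*(-263/117) = 10783/117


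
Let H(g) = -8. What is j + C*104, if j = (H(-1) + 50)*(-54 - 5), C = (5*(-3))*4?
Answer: -8718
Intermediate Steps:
C = -60 (C = -15*4 = -60)
j = -2478 (j = (-8 + 50)*(-54 - 5) = 42*(-59) = -2478)
j + C*104 = -2478 - 60*104 = -2478 - 6240 = -8718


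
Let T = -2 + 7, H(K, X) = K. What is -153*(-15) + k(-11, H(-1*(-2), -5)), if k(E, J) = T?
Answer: 2300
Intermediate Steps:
T = 5
k(E, J) = 5
-153*(-15) + k(-11, H(-1*(-2), -5)) = -153*(-15) + 5 = 2295 + 5 = 2300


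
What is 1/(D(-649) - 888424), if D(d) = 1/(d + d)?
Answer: -1298/1153174353 ≈ -1.1256e-6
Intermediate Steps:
D(d) = 1/(2*d)
1/(D(-649) - 888424) = 1/((½)/(-649) - 888424) = 1/((½)*(-1/649) - 888424) = 1/(-1/1298 - 888424) = 1/(-1153174353/1298) = -1298/1153174353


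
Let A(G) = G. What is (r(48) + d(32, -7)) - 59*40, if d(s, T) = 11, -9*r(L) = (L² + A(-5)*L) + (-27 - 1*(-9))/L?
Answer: -61879/24 ≈ -2578.3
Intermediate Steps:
r(L) = 2/L - L²/9 + 5*L/9 (r(L) = -((L² - 5*L) + (-27 - 1*(-9))/L)/9 = -((L² - 5*L) + (-27 + 9)/L)/9 = -((L² - 5*L) - 18/L)/9 = -(L² - 18/L - 5*L)/9 = 2/L - L²/9 + 5*L/9)
(r(48) + d(32, -7)) - 59*40 = ((⅑)*(18 + 48²*(5 - 1*48))/48 + 11) - 59*40 = ((⅑)*(1/48)*(18 + 2304*(5 - 48)) + 11) - 2360 = ((⅑)*(1/48)*(18 + 2304*(-43)) + 11) - 2360 = ((⅑)*(1/48)*(18 - 99072) + 11) - 2360 = ((⅑)*(1/48)*(-99054) + 11) - 2360 = (-5503/24 + 11) - 2360 = -5239/24 - 2360 = -61879/24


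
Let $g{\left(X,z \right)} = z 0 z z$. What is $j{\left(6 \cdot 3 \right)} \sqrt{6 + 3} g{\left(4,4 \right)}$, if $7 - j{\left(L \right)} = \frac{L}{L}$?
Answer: $0$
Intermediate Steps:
$g{\left(X,z \right)} = 0$ ($g{\left(X,z \right)} = 0 z z = 0 z = 0$)
$j{\left(L \right)} = 6$ ($j{\left(L \right)} = 7 - \frac{L}{L} = 7 - 1 = 6$)
$j{\left(6 \cdot 3 \right)} \sqrt{6 + 3} g{\left(4,4 \right)} = 6 \sqrt{6 + 3} \cdot 0 = 6 \sqrt{9} \cdot 0 = 6 \cdot 3 \cdot 0 = 18 \cdot 0 = 0$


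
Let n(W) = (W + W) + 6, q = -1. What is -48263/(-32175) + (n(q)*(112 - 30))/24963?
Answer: 405114223/267728175 ≈ 1.5132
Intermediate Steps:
n(W) = 6 + 2*W (n(W) = 2*W + 6 = 6 + 2*W)
-48263/(-32175) + (n(q)*(112 - 30))/24963 = -48263/(-32175) + ((6 + 2*(-1))*(112 - 30))/24963 = -48263*(-1/32175) + ((6 - 2)*82)*(1/24963) = 48263/32175 + (4*82)*(1/24963) = 48263/32175 + 328*(1/24963) = 48263/32175 + 328/24963 = 405114223/267728175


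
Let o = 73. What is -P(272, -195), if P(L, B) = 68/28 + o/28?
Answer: -141/28 ≈ -5.0357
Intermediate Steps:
P(L, B) = 141/28 (P(L, B) = 68/28 + 73/28 = 68*(1/28) + 73*(1/28) = 17/7 + 73/28 = 141/28)
-P(272, -195) = -1*141/28 = -141/28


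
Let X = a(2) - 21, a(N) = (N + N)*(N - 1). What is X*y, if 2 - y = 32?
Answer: 510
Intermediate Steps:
y = -30 (y = 2 - 1*32 = 2 - 32 = -30)
a(N) = 2*N*(-1 + N) (a(N) = (2*N)*(-1 + N) = 2*N*(-1 + N))
X = -17 (X = 2*2*(-1 + 2) - 21 = 2*2*1 - 21 = 4 - 21 = -17)
X*y = -17*(-30) = 510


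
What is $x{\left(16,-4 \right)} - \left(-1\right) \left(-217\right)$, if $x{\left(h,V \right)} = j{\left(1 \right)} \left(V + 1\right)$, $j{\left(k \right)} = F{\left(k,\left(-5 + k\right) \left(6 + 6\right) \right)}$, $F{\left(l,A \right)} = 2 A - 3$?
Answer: $80$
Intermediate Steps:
$F{\left(l,A \right)} = -3 + 2 A$
$j{\left(k \right)} = -123 + 24 k$ ($j{\left(k \right)} = -3 + 2 \left(-5 + k\right) \left(6 + 6\right) = -3 + 2 \left(-5 + k\right) 12 = -3 + 2 \left(-60 + 12 k\right) = -3 + \left(-120 + 24 k\right) = -123 + 24 k$)
$x{\left(h,V \right)} = -99 - 99 V$ ($x{\left(h,V \right)} = \left(-123 + 24 \cdot 1\right) \left(V + 1\right) = \left(-123 + 24\right) \left(1 + V\right) = - 99 \left(1 + V\right) = -99 - 99 V$)
$x{\left(16,-4 \right)} - \left(-1\right) \left(-217\right) = \left(-99 - -396\right) - \left(-1\right) \left(-217\right) = \left(-99 + 396\right) - 217 = 297 - 217 = 80$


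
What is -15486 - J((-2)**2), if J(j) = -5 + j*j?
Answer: -15497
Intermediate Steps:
J(j) = -5 + j**2
-15486 - J((-2)**2) = -15486 - (-5 + ((-2)**2)**2) = -15486 - (-5 + 4**2) = -15486 - (-5 + 16) = -15486 - 1*11 = -15486 - 11 = -15497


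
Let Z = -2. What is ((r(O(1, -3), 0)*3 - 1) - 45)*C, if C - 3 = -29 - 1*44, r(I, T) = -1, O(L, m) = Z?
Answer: 3430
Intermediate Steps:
O(L, m) = -2
C = -70 (C = 3 + (-29 - 1*44) = 3 + (-29 - 44) = 3 - 73 = -70)
((r(O(1, -3), 0)*3 - 1) - 45)*C = ((-1*3 - 1) - 45)*(-70) = ((-3 - 1) - 45)*(-70) = (-4 - 45)*(-70) = -49*(-70) = 3430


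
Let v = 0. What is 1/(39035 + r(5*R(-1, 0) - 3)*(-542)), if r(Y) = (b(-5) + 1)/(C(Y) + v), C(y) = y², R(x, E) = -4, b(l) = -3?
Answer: 529/20650599 ≈ 2.5617e-5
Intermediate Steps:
r(Y) = -2/Y² (r(Y) = (-3 + 1)/(Y² + 0) = -2/Y²)
1/(39035 + r(5*R(-1, 0) - 3)*(-542)) = 1/(39035 - 2/(5*(-4) - 3)²*(-542)) = 1/(39035 - 2/(-20 - 3)²*(-542)) = 1/(39035 - 2/(-23)²*(-542)) = 1/(39035 - 2*1/529*(-542)) = 1/(39035 - 2/529*(-542)) = 1/(39035 + 1084/529) = 1/(20650599/529) = 529/20650599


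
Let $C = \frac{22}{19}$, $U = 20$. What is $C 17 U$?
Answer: $\frac{7480}{19} \approx 393.68$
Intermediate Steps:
$C = \frac{22}{19}$ ($C = 22 \cdot \frac{1}{19} = \frac{22}{19} \approx 1.1579$)
$C 17 U = \frac{22}{19} \cdot 17 \cdot 20 = \frac{374}{19} \cdot 20 = \frac{7480}{19}$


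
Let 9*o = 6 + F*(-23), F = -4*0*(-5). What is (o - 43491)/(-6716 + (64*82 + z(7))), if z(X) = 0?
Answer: 130471/4404 ≈ 29.626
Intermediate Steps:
F = 0 (F = 0*(-5) = 0)
o = 2/3 (o = (6 + 0*(-23))/9 = (6 + 0)/9 = (1/9)*6 = 2/3 ≈ 0.66667)
(o - 43491)/(-6716 + (64*82 + z(7))) = (2/3 - 43491)/(-6716 + (64*82 + 0)) = -130471/(3*(-6716 + (5248 + 0))) = -130471/(3*(-6716 + 5248)) = -130471/3/(-1468) = -130471/3*(-1/1468) = 130471/4404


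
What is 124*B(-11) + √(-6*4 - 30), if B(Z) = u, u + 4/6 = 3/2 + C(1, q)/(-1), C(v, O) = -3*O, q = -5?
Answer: -5270/3 + 3*I*√6 ≈ -1756.7 + 7.3485*I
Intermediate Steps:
u = -85/6 (u = -⅔ + (3/2 - 3*(-5)/(-1)) = -⅔ + (3*(½) + 15*(-1)) = -⅔ + (3/2 - 15) = -⅔ - 27/2 = -85/6 ≈ -14.167)
B(Z) = -85/6
124*B(-11) + √(-6*4 - 30) = 124*(-85/6) + √(-6*4 - 30) = -5270/3 + √(-24 - 30) = -5270/3 + √(-54) = -5270/3 + 3*I*√6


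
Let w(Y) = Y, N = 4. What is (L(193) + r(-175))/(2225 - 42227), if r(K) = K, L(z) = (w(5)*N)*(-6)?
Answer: 5/678 ≈ 0.0073746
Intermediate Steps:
L(z) = -120 (L(z) = (5*4)*(-6) = 20*(-6) = -120)
(L(193) + r(-175))/(2225 - 42227) = (-120 - 175)/(2225 - 42227) = -295/(-40002) = -295*(-1/40002) = 5/678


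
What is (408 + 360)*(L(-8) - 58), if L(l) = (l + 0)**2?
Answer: 4608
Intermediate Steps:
L(l) = l**2
(408 + 360)*(L(-8) - 58) = (408 + 360)*((-8)**2 - 58) = 768*(64 - 58) = 768*6 = 4608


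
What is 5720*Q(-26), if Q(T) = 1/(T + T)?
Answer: -110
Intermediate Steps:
Q(T) = 1/(2*T)
5720*Q(-26) = 5720*((1/2)/(-26)) = 5720*((1/2)*(-1/26)) = 5720*(-1/52) = -110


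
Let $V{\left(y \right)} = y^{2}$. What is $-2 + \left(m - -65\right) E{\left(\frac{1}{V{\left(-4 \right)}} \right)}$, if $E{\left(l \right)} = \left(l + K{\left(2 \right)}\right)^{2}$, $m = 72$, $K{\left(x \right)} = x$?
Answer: $\frac{148681}{256} \approx 580.79$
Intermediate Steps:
$E{\left(l \right)} = \left(2 + l\right)^{2}$ ($E{\left(l \right)} = \left(l + 2\right)^{2} = \left(2 + l\right)^{2}$)
$-2 + \left(m - -65\right) E{\left(\frac{1}{V{\left(-4 \right)}} \right)} = -2 + \left(72 - -65\right) \left(2 + \frac{1}{\left(-4\right)^{2}}\right)^{2} = -2 + \left(72 + 65\right) \left(2 + \frac{1}{16}\right)^{2} = -2 + 137 \left(2 + \frac{1}{16}\right)^{2} = -2 + 137 \left(\frac{33}{16}\right)^{2} = -2 + 137 \cdot \frac{1089}{256} = -2 + \frac{149193}{256} = \frac{148681}{256}$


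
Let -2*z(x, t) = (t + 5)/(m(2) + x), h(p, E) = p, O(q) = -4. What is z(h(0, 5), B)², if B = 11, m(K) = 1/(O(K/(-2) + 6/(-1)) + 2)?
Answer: 256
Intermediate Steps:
m(K) = -½ (m(K) = 1/(-4 + 2) = 1/(-2) = -½)
z(x, t) = -(5 + t)/(2*(-½ + x)) (z(x, t) = -(t + 5)/(2*(-½ + x)) = -(5 + t)/(2*(-½ + x)))
z(h(0, 5), B)² = ((-5 - 1*11)/(-1 + 2*0))² = ((-5 - 11)/(-1 + 0))² = (-16/(-1))² = (-1*(-16))² = 16² = 256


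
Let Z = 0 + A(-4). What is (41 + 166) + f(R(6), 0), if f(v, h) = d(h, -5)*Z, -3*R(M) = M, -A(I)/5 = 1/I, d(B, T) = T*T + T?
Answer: 232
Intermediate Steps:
d(B, T) = T + T² (d(B, T) = T² + T = T + T²)
A(I) = -5/I
R(M) = -M/3
Z = 5/4 (Z = 0 - 5/(-4) = 0 - 5*(-¼) = 0 + 5/4 = 5/4 ≈ 1.2500)
f(v, h) = 25 (f(v, h) = -5*(1 - 5)*(5/4) = -5*(-4)*(5/4) = 20*(5/4) = 25)
(41 + 166) + f(R(6), 0) = (41 + 166) + 25 = 207 + 25 = 232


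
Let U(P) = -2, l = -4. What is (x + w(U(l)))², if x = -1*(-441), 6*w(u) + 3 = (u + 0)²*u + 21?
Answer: 1763584/9 ≈ 1.9595e+5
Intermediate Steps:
w(u) = 3 + u³/6 (w(u) = -½ + ((u + 0)²*u + 21)/6 = -½ + (u²*u + 21)/6 = -½ + (u³ + 21)/6 = -½ + (21 + u³)/6 = -½ + (7/2 + u³/6) = 3 + u³/6)
x = 441
(x + w(U(l)))² = (441 + (3 + (⅙)*(-2)³))² = (441 + (3 + (⅙)*(-8)))² = (441 + (3 - 4/3))² = (441 + 5/3)² = (1328/3)² = 1763584/9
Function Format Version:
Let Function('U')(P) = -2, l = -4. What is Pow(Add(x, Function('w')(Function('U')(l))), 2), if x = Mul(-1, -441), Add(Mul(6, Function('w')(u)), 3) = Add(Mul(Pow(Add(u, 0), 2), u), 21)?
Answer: Rational(1763584, 9) ≈ 1.9595e+5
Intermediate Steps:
Function('w')(u) = Add(3, Mul(Rational(1, 6), Pow(u, 3))) (Function('w')(u) = Add(Rational(-1, 2), Mul(Rational(1, 6), Add(Mul(Pow(Add(u, 0), 2), u), 21))) = Add(Rational(-1, 2), Mul(Rational(1, 6), Add(Mul(Pow(u, 2), u), 21))) = Add(Rational(-1, 2), Mul(Rational(1, 6), Add(Pow(u, 3), 21))) = Add(Rational(-1, 2), Mul(Rational(1, 6), Add(21, Pow(u, 3)))) = Add(Rational(-1, 2), Add(Rational(7, 2), Mul(Rational(1, 6), Pow(u, 3)))) = Add(3, Mul(Rational(1, 6), Pow(u, 3))))
x = 441
Pow(Add(x, Function('w')(Function('U')(l))), 2) = Pow(Add(441, Add(3, Mul(Rational(1, 6), Pow(-2, 3)))), 2) = Pow(Add(441, Add(3, Mul(Rational(1, 6), -8))), 2) = Pow(Add(441, Add(3, Rational(-4, 3))), 2) = Pow(Add(441, Rational(5, 3)), 2) = Pow(Rational(1328, 3), 2) = Rational(1763584, 9)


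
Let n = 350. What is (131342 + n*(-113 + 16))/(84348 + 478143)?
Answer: 32464/187497 ≈ 0.17314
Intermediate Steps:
(131342 + n*(-113 + 16))/(84348 + 478143) = (131342 + 350*(-113 + 16))/(84348 + 478143) = (131342 + 350*(-97))/562491 = (131342 - 33950)*(1/562491) = 97392*(1/562491) = 32464/187497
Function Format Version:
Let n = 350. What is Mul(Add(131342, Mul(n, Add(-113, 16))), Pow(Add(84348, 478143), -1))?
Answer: Rational(32464, 187497) ≈ 0.17314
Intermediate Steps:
Mul(Add(131342, Mul(n, Add(-113, 16))), Pow(Add(84348, 478143), -1)) = Mul(Add(131342, Mul(350, Add(-113, 16))), Pow(Add(84348, 478143), -1)) = Mul(Add(131342, Mul(350, -97)), Pow(562491, -1)) = Mul(Add(131342, -33950), Rational(1, 562491)) = Mul(97392, Rational(1, 562491)) = Rational(32464, 187497)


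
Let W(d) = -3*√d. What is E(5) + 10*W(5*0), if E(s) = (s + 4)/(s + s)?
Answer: 9/10 ≈ 0.90000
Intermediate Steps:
E(s) = (4 + s)/(2*s) (E(s) = (4 + s)/((2*s)) = (4 + s)*(1/(2*s)) = (4 + s)/(2*s))
E(5) + 10*W(5*0) = (½)*(4 + 5)/5 + 10*(-3*√(5*0)) = (½)*(⅕)*9 + 10*(-3*√0) = 9/10 + 10*(-3*0) = 9/10 + 10*0 = 9/10 + 0 = 9/10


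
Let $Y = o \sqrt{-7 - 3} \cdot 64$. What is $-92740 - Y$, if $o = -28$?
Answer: $-92740 + 1792 i \sqrt{10} \approx -92740.0 + 5666.8 i$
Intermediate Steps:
$Y = - 1792 i \sqrt{10}$ ($Y = - 28 \sqrt{-7 - 3} \cdot 64 = - 28 \sqrt{-10} \cdot 64 = - 28 i \sqrt{10} \cdot 64 = - 1792 i \sqrt{10} \approx - 5666.8 i$)
$-92740 - Y = -92740 - - 1792 i \sqrt{10} = -92740 + 1792 i \sqrt{10}$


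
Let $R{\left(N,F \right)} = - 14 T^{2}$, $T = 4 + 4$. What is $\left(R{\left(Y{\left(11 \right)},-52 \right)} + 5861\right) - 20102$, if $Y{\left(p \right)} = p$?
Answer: $-15137$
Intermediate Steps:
$T = 8$
$R{\left(N,F \right)} = -896$ ($R{\left(N,F \right)} = - 14 \cdot 8^{2} = \left(-14\right) 64 = -896$)
$\left(R{\left(Y{\left(11 \right)},-52 \right)} + 5861\right) - 20102 = \left(-896 + 5861\right) - 20102 = 4965 - 20102 = -15137$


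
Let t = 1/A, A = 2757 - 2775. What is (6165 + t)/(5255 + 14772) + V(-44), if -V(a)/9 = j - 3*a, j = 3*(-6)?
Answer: -369747667/360486 ≈ -1025.7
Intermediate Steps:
j = -18
V(a) = 162 + 27*a (V(a) = -9*(-18 - 3*a) = 162 + 27*a)
A = -18
t = -1/18 (t = 1/(-18) = -1/18 ≈ -0.055556)
(6165 + t)/(5255 + 14772) + V(-44) = (6165 - 1/18)/(5255 + 14772) + (162 + 27*(-44)) = (110969/18)/20027 + (162 - 1188) = (110969/18)*(1/20027) - 1026 = 110969/360486 - 1026 = -369747667/360486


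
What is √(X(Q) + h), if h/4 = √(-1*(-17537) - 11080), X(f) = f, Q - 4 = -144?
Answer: 2*√(-35 + √6457) ≈ 13.469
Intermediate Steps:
Q = -140 (Q = 4 - 144 = -140)
h = 4*√6457 (h = 4*√(-1*(-17537) - 11080) = 4*√(17537 - 11080) = 4*√6457 ≈ 321.42)
√(X(Q) + h) = √(-140 + 4*√6457)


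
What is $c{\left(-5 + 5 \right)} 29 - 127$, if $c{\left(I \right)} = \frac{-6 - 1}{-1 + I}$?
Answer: $76$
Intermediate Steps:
$c{\left(I \right)} = - \frac{7}{-1 + I}$
$c{\left(-5 + 5 \right)} 29 - 127 = - \frac{7}{-1 + \left(-5 + 5\right)} 29 - 127 = - \frac{7}{-1 + 0} \cdot 29 - 127 = - \frac{7}{-1} \cdot 29 - 127 = \left(-7\right) \left(-1\right) 29 - 127 = 7 \cdot 29 - 127 = 203 - 127 = 76$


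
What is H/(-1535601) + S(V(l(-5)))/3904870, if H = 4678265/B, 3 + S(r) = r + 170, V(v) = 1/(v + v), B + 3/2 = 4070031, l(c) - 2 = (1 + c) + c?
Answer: 28700721498237283/683345839634305894620 ≈ 4.2000e-5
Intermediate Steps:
l(c) = 3 + 2*c (l(c) = 2 + ((1 + c) + c) = 2 + (1 + 2*c) = 3 + 2*c)
B = 8140059/2 (B = -3/2 + 4070031 = 8140059/2 ≈ 4.0700e+6)
V(v) = 1/(2*v)
S(r) = 167 + r (S(r) = -3 + (r + 170) = -3 + (170 + r) = 167 + r)
H = 9356530/8140059 (H = 4678265/(8140059/2) = 4678265*(2/8140059) = 9356530/8140059 ≈ 1.1494)
H/(-1535601) + S(V(l(-5)))/3904870 = (9356530/8140059)/(-1535601) + (167 + 1/(2*(3 + 2*(-5))))/3904870 = (9356530/8140059)*(-1/1535601) + (167 + 1/(2*(3 - 10)))*(1/3904870) = -9356530/12499882740459 + (167 + (1/2)/(-7))*(1/3904870) = -9356530/12499882740459 + (167 + (1/2)*(-1/7))*(1/3904870) = -9356530/12499882740459 + (167 - 1/14)*(1/3904870) = -9356530/12499882740459 + (2337/14)*(1/3904870) = -9356530/12499882740459 + 2337/54668180 = 28700721498237283/683345839634305894620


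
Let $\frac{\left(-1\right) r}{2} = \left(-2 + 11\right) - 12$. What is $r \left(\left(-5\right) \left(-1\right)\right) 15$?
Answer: $450$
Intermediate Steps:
$r = 6$ ($r = - 2 \left(\left(-2 + 11\right) - 12\right) = - 2 \left(9 - 12\right) = \left(-2\right) \left(-3\right) = 6$)
$r \left(\left(-5\right) \left(-1\right)\right) 15 = 6 \left(\left(-5\right) \left(-1\right)\right) 15 = 6 \cdot 5 \cdot 15 = 30 \cdot 15 = 450$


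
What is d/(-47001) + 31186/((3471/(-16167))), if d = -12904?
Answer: -7899036769426/54380157 ≈ -1.4526e+5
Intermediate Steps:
d/(-47001) + 31186/((3471/(-16167))) = -12904/(-47001) + 31186/((3471/(-16167))) = -12904*(-1/47001) + 31186/((3471*(-1/16167))) = 12904/47001 + 31186/(-1157/5389) = 12904/47001 + 31186*(-5389/1157) = 12904/47001 - 168061354/1157 = -7899036769426/54380157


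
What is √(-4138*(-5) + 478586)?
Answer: 2*√124819 ≈ 706.59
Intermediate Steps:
√(-4138*(-5) + 478586) = √(20690 + 478586) = √499276 = 2*√124819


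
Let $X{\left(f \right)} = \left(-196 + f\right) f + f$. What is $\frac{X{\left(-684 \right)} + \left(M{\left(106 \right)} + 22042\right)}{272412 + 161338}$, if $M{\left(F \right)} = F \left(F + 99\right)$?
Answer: $\frac{322504}{216875} \approx 1.487$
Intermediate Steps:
$M{\left(F \right)} = F \left(99 + F\right)$
$X{\left(f \right)} = f + f \left(-196 + f\right)$ ($X{\left(f \right)} = f \left(-196 + f\right) + f = f + f \left(-196 + f\right)$)
$\frac{X{\left(-684 \right)} + \left(M{\left(106 \right)} + 22042\right)}{272412 + 161338} = \frac{- 684 \left(-195 - 684\right) + \left(106 \left(99 + 106\right) + 22042\right)}{272412 + 161338} = \frac{\left(-684\right) \left(-879\right) + \left(106 \cdot 205 + 22042\right)}{433750} = \left(601236 + \left(21730 + 22042\right)\right) \frac{1}{433750} = \left(601236 + 43772\right) \frac{1}{433750} = 645008 \cdot \frac{1}{433750} = \frac{322504}{216875}$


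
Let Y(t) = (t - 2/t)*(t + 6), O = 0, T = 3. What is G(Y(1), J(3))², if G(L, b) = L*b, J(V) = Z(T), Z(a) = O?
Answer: 0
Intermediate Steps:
Z(a) = 0
J(V) = 0
Y(t) = (6 + t)*(t - 2/t) (Y(t) = (t - 2/t)*(6 + t) = (6 + t)*(t - 2/t))
G(Y(1), J(3))² = ((-2 + 1² - 12/1 + 6*1)*0)² = ((-2 + 1 - 12*1 + 6)*0)² = ((-2 + 1 - 12 + 6)*0)² = (-7*0)² = 0² = 0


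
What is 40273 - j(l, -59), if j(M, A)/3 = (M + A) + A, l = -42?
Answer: 40753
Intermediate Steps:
j(M, A) = 3*M + 6*A (j(M, A) = 3*((M + A) + A) = 3*((A + M) + A) = 3*(M + 2*A) = 3*M + 6*A)
40273 - j(l, -59) = 40273 - (3*(-42) + 6*(-59)) = 40273 - (-126 - 354) = 40273 - 1*(-480) = 40273 + 480 = 40753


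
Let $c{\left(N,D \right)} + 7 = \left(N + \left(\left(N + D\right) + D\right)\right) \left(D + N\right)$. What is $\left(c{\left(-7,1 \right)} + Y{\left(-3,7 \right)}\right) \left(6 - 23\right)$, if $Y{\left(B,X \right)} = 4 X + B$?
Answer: $-1530$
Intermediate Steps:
$Y{\left(B,X \right)} = B + 4 X$
$c{\left(N,D \right)} = -7 + \left(D + N\right) \left(2 D + 2 N\right)$ ($c{\left(N,D \right)} = -7 + \left(N + \left(\left(N + D\right) + D\right)\right) \left(D + N\right) = -7 + \left(N + \left(\left(D + N\right) + D\right)\right) \left(D + N\right) = -7 + \left(N + \left(N + 2 D\right)\right) \left(D + N\right) = -7 + \left(2 D + 2 N\right) \left(D + N\right) = -7 + \left(D + N\right) \left(2 D + 2 N\right)$)
$\left(c{\left(-7,1 \right)} + Y{\left(-3,7 \right)}\right) \left(6 - 23\right) = \left(\left(-7 + 2 \cdot 1^{2} + 2 \left(-7\right)^{2} + 4 \cdot 1 \left(-7\right)\right) + \left(-3 + 4 \cdot 7\right)\right) \left(6 - 23\right) = \left(\left(-7 + 2 \cdot 1 + 2 \cdot 49 - 28\right) + \left(-3 + 28\right)\right) \left(-17\right) = \left(\left(-7 + 2 + 98 - 28\right) + 25\right) \left(-17\right) = \left(65 + 25\right) \left(-17\right) = 90 \left(-17\right) = -1530$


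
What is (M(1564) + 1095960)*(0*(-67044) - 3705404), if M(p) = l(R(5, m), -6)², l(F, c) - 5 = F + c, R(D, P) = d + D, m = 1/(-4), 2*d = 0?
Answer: -4061033854304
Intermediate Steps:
d = 0 (d = (½)*0 = 0)
m = -¼ ≈ -0.25000
R(D, P) = D (R(D, P) = 0 + D = D)
l(F, c) = 5 + F + c (l(F, c) = 5 + (F + c) = 5 + F + c)
M(p) = 16 (M(p) = (5 + 5 - 6)² = 4² = 16)
(M(1564) + 1095960)*(0*(-67044) - 3705404) = (16 + 1095960)*(0*(-67044) - 3705404) = 1095976*(0 - 3705404) = 1095976*(-3705404) = -4061033854304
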